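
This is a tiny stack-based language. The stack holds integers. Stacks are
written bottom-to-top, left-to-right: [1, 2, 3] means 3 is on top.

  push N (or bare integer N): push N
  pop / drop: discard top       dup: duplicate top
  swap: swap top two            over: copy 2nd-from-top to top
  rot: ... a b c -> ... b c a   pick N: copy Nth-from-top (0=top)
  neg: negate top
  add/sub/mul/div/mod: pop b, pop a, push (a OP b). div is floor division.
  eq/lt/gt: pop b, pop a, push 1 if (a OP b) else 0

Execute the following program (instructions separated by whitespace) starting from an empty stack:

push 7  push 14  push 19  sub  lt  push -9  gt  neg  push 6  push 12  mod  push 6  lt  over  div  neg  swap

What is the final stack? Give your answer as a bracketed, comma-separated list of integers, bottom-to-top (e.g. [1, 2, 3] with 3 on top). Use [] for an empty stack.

Answer: [0, -1]

Derivation:
After 'push 7': [7]
After 'push 14': [7, 14]
After 'push 19': [7, 14, 19]
After 'sub': [7, -5]
After 'lt': [0]
After 'push -9': [0, -9]
After 'gt': [1]
After 'neg': [-1]
After 'push 6': [-1, 6]
After 'push 12': [-1, 6, 12]
After 'mod': [-1, 6]
After 'push 6': [-1, 6, 6]
After 'lt': [-1, 0]
After 'over': [-1, 0, -1]
After 'div': [-1, 0]
After 'neg': [-1, 0]
After 'swap': [0, -1]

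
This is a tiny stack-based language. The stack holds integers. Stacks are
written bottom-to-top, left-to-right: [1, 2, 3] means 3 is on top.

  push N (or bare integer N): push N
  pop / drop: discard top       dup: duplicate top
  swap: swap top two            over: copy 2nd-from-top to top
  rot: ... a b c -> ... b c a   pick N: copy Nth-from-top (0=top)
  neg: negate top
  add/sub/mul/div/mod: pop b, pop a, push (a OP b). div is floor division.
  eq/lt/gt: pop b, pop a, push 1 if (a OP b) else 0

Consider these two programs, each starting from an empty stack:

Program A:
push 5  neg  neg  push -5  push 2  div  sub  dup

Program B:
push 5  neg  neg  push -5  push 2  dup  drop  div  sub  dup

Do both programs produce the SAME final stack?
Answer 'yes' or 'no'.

Answer: yes

Derivation:
Program A trace:
  After 'push 5': [5]
  After 'neg': [-5]
  After 'neg': [5]
  After 'push -5': [5, -5]
  After 'push 2': [5, -5, 2]
  After 'div': [5, -3]
  After 'sub': [8]
  After 'dup': [8, 8]
Program A final stack: [8, 8]

Program B trace:
  After 'push 5': [5]
  After 'neg': [-5]
  After 'neg': [5]
  After 'push -5': [5, -5]
  After 'push 2': [5, -5, 2]
  After 'dup': [5, -5, 2, 2]
  After 'drop': [5, -5, 2]
  After 'div': [5, -3]
  After 'sub': [8]
  After 'dup': [8, 8]
Program B final stack: [8, 8]
Same: yes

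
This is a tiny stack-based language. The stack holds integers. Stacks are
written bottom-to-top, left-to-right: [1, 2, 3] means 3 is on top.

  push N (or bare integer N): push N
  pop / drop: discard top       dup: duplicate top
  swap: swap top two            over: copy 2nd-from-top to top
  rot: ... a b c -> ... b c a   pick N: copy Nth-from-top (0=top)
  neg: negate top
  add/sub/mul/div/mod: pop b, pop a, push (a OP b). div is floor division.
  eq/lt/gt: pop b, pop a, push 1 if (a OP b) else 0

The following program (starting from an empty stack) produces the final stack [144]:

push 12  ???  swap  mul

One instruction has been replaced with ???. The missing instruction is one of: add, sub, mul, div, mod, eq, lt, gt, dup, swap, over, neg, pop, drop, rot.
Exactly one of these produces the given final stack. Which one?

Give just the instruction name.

Stack before ???: [12]
Stack after ???:  [12, 12]
The instruction that transforms [12] -> [12, 12] is: dup

Answer: dup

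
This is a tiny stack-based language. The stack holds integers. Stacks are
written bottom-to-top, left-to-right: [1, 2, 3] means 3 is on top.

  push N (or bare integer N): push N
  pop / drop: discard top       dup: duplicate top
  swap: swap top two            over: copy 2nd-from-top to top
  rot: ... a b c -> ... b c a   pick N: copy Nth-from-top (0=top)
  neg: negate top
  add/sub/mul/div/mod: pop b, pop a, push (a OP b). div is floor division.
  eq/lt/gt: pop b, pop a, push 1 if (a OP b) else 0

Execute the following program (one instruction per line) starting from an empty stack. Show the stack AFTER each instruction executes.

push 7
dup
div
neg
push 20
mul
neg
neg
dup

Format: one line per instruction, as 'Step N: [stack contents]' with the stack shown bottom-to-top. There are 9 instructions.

Step 1: [7]
Step 2: [7, 7]
Step 3: [1]
Step 4: [-1]
Step 5: [-1, 20]
Step 6: [-20]
Step 7: [20]
Step 8: [-20]
Step 9: [-20, -20]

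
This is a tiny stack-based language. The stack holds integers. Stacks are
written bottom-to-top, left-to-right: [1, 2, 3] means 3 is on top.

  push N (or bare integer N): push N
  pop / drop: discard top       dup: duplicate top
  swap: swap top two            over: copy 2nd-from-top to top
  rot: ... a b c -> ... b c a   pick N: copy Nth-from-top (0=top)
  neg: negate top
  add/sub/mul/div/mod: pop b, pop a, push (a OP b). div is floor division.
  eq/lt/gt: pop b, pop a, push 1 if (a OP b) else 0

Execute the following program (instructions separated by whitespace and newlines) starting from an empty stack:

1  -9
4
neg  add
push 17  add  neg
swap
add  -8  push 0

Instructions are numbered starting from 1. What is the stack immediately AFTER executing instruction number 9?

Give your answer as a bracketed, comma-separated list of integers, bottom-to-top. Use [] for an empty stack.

Answer: [-4, 1]

Derivation:
Step 1 ('1'): [1]
Step 2 ('-9'): [1, -9]
Step 3 ('4'): [1, -9, 4]
Step 4 ('neg'): [1, -9, -4]
Step 5 ('add'): [1, -13]
Step 6 ('push 17'): [1, -13, 17]
Step 7 ('add'): [1, 4]
Step 8 ('neg'): [1, -4]
Step 9 ('swap'): [-4, 1]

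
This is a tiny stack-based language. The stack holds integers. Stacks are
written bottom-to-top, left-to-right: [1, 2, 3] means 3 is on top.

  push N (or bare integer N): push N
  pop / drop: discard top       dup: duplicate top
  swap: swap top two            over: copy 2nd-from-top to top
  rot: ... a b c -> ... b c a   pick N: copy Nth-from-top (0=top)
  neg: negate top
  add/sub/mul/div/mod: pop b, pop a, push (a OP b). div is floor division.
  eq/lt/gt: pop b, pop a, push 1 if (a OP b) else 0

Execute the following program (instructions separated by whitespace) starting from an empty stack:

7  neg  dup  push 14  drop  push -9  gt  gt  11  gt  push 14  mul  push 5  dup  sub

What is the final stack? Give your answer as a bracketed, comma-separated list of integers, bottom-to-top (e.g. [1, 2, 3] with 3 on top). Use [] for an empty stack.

After 'push 7': [7]
After 'neg': [-7]
After 'dup': [-7, -7]
After 'push 14': [-7, -7, 14]
After 'drop': [-7, -7]
After 'push -9': [-7, -7, -9]
After 'gt': [-7, 1]
After 'gt': [0]
After 'push 11': [0, 11]
After 'gt': [0]
After 'push 14': [0, 14]
After 'mul': [0]
After 'push 5': [0, 5]
After 'dup': [0, 5, 5]
After 'sub': [0, 0]

Answer: [0, 0]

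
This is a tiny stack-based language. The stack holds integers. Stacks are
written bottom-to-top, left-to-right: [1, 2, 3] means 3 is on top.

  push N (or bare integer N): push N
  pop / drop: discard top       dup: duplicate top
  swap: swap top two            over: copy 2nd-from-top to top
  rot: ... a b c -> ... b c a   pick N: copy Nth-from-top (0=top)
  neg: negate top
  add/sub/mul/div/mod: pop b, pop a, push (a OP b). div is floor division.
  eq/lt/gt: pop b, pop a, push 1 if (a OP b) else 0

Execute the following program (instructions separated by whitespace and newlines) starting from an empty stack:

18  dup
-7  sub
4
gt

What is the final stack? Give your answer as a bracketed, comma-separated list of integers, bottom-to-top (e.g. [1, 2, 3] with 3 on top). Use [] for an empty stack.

After 'push 18': [18]
After 'dup': [18, 18]
After 'push -7': [18, 18, -7]
After 'sub': [18, 25]
After 'push 4': [18, 25, 4]
After 'gt': [18, 1]

Answer: [18, 1]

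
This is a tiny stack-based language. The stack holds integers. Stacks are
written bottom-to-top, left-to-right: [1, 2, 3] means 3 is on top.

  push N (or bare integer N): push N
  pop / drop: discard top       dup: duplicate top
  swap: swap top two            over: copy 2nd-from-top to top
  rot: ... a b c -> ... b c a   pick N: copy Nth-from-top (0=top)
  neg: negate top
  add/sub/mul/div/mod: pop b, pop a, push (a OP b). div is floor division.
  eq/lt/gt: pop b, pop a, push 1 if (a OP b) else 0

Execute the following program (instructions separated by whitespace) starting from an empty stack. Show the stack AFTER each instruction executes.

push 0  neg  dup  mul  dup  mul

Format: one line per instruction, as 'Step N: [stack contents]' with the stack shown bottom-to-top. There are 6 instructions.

Step 1: [0]
Step 2: [0]
Step 3: [0, 0]
Step 4: [0]
Step 5: [0, 0]
Step 6: [0]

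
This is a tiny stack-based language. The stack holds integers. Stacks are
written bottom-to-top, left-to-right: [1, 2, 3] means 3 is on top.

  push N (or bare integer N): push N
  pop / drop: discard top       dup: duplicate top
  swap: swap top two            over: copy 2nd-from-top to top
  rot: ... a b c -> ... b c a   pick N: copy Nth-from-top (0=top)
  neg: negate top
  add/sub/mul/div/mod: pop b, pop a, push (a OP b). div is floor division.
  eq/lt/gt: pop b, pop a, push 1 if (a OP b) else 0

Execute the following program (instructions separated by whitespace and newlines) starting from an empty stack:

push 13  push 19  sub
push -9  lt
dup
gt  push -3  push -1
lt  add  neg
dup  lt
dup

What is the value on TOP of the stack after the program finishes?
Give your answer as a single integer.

Answer: 0

Derivation:
After 'push 13': [13]
After 'push 19': [13, 19]
After 'sub': [-6]
After 'push -9': [-6, -9]
After 'lt': [0]
After 'dup': [0, 0]
After 'gt': [0]
After 'push -3': [0, -3]
After 'push -1': [0, -3, -1]
After 'lt': [0, 1]
After 'add': [1]
After 'neg': [-1]
After 'dup': [-1, -1]
After 'lt': [0]
After 'dup': [0, 0]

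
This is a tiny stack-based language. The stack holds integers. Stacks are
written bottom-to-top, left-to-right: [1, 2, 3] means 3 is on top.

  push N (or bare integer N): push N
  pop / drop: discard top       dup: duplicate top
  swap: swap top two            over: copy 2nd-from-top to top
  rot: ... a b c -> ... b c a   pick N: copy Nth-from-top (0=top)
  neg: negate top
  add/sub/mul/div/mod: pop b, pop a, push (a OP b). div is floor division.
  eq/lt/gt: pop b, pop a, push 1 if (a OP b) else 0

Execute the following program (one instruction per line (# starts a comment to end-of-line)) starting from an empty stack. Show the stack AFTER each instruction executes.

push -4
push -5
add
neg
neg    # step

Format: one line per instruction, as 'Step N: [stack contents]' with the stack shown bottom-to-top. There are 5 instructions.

Step 1: [-4]
Step 2: [-4, -5]
Step 3: [-9]
Step 4: [9]
Step 5: [-9]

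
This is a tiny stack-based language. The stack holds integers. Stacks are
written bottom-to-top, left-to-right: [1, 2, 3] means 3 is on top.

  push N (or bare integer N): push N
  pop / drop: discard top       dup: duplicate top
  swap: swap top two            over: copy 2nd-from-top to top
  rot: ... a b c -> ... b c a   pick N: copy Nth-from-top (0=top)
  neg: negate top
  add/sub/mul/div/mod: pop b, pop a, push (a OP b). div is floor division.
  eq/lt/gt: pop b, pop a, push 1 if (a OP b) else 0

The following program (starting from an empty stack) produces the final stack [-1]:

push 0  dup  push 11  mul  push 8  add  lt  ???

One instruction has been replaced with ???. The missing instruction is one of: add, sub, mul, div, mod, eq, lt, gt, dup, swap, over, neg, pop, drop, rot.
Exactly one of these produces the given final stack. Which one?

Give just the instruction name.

Stack before ???: [1]
Stack after ???:  [-1]
The instruction that transforms [1] -> [-1] is: neg

Answer: neg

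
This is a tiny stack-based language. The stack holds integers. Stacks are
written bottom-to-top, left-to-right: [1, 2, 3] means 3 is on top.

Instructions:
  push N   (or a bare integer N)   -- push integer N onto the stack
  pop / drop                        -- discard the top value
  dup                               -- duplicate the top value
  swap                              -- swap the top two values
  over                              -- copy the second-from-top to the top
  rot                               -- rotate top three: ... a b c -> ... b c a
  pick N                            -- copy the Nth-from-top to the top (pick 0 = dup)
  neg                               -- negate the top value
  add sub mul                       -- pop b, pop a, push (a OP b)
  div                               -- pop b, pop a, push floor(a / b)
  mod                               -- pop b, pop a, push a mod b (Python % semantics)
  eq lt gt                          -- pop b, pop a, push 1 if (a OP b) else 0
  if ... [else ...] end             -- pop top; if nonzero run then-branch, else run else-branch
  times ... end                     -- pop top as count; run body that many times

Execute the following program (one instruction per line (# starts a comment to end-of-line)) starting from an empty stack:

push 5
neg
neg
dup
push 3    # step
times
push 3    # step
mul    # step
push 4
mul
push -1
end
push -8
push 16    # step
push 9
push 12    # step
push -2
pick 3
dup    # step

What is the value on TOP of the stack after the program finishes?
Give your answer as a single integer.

Answer: 16

Derivation:
After 'push 5': [5]
After 'neg': [-5]
After 'neg': [5]
After 'dup': [5, 5]
After 'push 3': [5, 5, 3]
After 'times': [5, 5]
After 'push 3': [5, 5, 3]
After 'mul': [5, 15]
After 'push 4': [5, 15, 4]
After 'mul': [5, 60]
  ...
After 'push 4': [5, 60, -12, -3, 4]
After 'mul': [5, 60, -12, -12]
After 'push -1': [5, 60, -12, -12, -1]
After 'push -8': [5, 60, -12, -12, -1, -8]
After 'push 16': [5, 60, -12, -12, -1, -8, 16]
After 'push 9': [5, 60, -12, -12, -1, -8, 16, 9]
After 'push 12': [5, 60, -12, -12, -1, -8, 16, 9, 12]
After 'push -2': [5, 60, -12, -12, -1, -8, 16, 9, 12, -2]
After 'pick 3': [5, 60, -12, -12, -1, -8, 16, 9, 12, -2, 16]
After 'dup': [5, 60, -12, -12, -1, -8, 16, 9, 12, -2, 16, 16]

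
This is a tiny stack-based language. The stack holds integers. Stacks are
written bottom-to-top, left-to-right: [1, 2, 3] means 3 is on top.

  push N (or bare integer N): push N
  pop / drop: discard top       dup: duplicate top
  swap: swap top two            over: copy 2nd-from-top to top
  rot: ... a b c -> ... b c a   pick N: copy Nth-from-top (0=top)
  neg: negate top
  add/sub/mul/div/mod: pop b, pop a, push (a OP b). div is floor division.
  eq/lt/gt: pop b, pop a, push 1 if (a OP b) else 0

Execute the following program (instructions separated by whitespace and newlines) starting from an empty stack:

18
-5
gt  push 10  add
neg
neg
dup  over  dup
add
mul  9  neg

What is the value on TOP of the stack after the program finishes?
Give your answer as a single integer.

Answer: -9

Derivation:
After 'push 18': [18]
After 'push -5': [18, -5]
After 'gt': [1]
After 'push 10': [1, 10]
After 'add': [11]
After 'neg': [-11]
After 'neg': [11]
After 'dup': [11, 11]
After 'over': [11, 11, 11]
After 'dup': [11, 11, 11, 11]
After 'add': [11, 11, 22]
After 'mul': [11, 242]
After 'push 9': [11, 242, 9]
After 'neg': [11, 242, -9]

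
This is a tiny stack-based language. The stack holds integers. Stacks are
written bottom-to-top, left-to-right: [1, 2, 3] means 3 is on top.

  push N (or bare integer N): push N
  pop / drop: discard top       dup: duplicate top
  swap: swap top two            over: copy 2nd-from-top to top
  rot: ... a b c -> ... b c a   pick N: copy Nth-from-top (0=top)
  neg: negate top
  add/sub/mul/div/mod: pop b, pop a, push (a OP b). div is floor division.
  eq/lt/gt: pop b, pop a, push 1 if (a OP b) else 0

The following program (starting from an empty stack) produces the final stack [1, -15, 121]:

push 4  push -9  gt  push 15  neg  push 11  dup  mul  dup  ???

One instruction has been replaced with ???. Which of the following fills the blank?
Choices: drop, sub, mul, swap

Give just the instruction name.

Stack before ???: [1, -15, 121, 121]
Stack after ???:  [1, -15, 121]
Checking each choice:
  drop: MATCH
  sub: produces [1, -15, 0]
  mul: produces [1, -15, 14641]
  swap: produces [1, -15, 121, 121]


Answer: drop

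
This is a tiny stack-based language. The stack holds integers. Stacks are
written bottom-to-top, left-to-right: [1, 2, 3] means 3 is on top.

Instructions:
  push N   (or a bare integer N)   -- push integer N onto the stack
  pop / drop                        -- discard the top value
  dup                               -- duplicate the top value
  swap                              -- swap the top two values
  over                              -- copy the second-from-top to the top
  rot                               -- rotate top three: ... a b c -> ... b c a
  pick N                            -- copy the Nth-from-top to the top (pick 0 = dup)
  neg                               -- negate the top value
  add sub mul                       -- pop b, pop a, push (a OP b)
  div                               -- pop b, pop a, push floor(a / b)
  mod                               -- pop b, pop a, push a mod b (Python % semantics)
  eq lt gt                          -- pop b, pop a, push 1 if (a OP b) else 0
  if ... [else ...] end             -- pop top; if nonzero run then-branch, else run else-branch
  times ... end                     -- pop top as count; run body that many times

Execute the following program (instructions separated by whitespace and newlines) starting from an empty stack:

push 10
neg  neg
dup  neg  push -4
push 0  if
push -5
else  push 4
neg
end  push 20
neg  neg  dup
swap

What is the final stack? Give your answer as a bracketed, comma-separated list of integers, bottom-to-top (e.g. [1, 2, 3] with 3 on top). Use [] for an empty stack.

Answer: [10, -10, -4, -4, 20, 20]

Derivation:
After 'push 10': [10]
After 'neg': [-10]
After 'neg': [10]
After 'dup': [10, 10]
After 'neg': [10, -10]
After 'push -4': [10, -10, -4]
After 'push 0': [10, -10, -4, 0]
After 'if': [10, -10, -4]
After 'push 4': [10, -10, -4, 4]
After 'neg': [10, -10, -4, -4]
After 'push 20': [10, -10, -4, -4, 20]
After 'neg': [10, -10, -4, -4, -20]
After 'neg': [10, -10, -4, -4, 20]
After 'dup': [10, -10, -4, -4, 20, 20]
After 'swap': [10, -10, -4, -4, 20, 20]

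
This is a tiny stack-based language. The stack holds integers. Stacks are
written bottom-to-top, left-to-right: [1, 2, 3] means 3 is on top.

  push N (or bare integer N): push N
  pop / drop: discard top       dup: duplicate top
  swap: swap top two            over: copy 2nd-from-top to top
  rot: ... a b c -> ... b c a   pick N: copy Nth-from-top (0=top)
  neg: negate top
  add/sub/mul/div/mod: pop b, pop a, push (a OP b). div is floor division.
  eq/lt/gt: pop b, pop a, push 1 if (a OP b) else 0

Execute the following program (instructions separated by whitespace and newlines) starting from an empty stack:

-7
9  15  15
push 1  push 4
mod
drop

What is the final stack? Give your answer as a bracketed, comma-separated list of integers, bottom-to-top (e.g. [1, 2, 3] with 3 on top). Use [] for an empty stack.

After 'push -7': [-7]
After 'push 9': [-7, 9]
After 'push 15': [-7, 9, 15]
After 'push 15': [-7, 9, 15, 15]
After 'push 1': [-7, 9, 15, 15, 1]
After 'push 4': [-7, 9, 15, 15, 1, 4]
After 'mod': [-7, 9, 15, 15, 1]
After 'drop': [-7, 9, 15, 15]

Answer: [-7, 9, 15, 15]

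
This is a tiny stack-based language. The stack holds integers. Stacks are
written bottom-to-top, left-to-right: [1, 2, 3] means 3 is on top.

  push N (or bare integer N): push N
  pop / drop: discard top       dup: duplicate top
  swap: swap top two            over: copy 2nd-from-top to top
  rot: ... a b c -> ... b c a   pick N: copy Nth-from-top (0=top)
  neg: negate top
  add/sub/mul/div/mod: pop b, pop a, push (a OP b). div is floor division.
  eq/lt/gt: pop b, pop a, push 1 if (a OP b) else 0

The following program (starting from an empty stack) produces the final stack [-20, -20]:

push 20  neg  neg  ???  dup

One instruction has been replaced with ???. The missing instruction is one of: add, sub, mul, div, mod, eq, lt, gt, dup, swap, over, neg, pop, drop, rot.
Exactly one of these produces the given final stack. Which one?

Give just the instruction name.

Stack before ???: [20]
Stack after ???:  [-20]
The instruction that transforms [20] -> [-20] is: neg

Answer: neg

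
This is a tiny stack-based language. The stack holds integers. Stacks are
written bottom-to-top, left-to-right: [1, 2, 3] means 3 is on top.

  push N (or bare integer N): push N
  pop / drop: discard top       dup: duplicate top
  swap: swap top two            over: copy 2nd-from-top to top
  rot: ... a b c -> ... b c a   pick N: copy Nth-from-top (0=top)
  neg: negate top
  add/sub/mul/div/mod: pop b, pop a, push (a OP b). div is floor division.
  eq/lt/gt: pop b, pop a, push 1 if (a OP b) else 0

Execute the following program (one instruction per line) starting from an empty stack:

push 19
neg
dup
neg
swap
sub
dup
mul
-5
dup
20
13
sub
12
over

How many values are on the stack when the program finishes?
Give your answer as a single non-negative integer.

Answer: 6

Derivation:
After 'push 19': stack = [19] (depth 1)
After 'neg': stack = [-19] (depth 1)
After 'dup': stack = [-19, -19] (depth 2)
After 'neg': stack = [-19, 19] (depth 2)
After 'swap': stack = [19, -19] (depth 2)
After 'sub': stack = [38] (depth 1)
After 'dup': stack = [38, 38] (depth 2)
After 'mul': stack = [1444] (depth 1)
After 'push -5': stack = [1444, -5] (depth 2)
After 'dup': stack = [1444, -5, -5] (depth 3)
After 'push 20': stack = [1444, -5, -5, 20] (depth 4)
After 'push 13': stack = [1444, -5, -5, 20, 13] (depth 5)
After 'sub': stack = [1444, -5, -5, 7] (depth 4)
After 'push 12': stack = [1444, -5, -5, 7, 12] (depth 5)
After 'over': stack = [1444, -5, -5, 7, 12, 7] (depth 6)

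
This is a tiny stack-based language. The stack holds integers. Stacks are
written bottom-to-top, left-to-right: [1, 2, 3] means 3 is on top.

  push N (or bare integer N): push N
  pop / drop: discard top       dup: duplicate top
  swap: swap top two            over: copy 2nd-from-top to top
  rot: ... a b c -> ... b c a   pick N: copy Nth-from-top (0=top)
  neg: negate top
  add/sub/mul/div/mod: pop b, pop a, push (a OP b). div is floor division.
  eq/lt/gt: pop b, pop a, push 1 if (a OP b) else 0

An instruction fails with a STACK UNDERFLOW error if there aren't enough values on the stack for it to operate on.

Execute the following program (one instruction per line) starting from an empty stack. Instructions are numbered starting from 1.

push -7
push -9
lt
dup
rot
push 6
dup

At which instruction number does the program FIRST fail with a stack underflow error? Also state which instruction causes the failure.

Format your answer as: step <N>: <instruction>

Answer: step 5: rot

Derivation:
Step 1 ('push -7'): stack = [-7], depth = 1
Step 2 ('push -9'): stack = [-7, -9], depth = 2
Step 3 ('lt'): stack = [0], depth = 1
Step 4 ('dup'): stack = [0, 0], depth = 2
Step 5 ('rot'): needs 3 value(s) but depth is 2 — STACK UNDERFLOW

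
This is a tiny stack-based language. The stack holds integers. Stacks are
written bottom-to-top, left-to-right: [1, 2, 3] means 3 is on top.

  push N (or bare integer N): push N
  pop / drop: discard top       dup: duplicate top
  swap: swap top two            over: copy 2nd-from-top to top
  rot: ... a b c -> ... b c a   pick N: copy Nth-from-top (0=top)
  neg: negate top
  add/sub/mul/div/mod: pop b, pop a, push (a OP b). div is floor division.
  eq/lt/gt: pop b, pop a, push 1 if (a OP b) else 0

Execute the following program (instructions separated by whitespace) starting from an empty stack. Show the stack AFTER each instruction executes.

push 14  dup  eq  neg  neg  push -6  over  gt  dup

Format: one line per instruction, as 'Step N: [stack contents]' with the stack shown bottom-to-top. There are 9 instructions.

Step 1: [14]
Step 2: [14, 14]
Step 3: [1]
Step 4: [-1]
Step 5: [1]
Step 6: [1, -6]
Step 7: [1, -6, 1]
Step 8: [1, 0]
Step 9: [1, 0, 0]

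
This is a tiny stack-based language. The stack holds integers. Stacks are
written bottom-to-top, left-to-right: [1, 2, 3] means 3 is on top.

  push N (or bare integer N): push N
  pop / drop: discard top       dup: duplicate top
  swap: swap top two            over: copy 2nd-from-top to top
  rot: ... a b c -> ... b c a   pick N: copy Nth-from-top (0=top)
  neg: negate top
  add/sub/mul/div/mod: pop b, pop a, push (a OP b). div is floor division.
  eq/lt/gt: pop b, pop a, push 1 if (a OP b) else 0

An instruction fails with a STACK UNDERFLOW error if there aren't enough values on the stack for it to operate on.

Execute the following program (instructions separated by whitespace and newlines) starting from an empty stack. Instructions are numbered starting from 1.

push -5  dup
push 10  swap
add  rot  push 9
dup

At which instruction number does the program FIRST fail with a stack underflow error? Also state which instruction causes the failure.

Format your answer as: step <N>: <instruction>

Step 1 ('push -5'): stack = [-5], depth = 1
Step 2 ('dup'): stack = [-5, -5], depth = 2
Step 3 ('push 10'): stack = [-5, -5, 10], depth = 3
Step 4 ('swap'): stack = [-5, 10, -5], depth = 3
Step 5 ('add'): stack = [-5, 5], depth = 2
Step 6 ('rot'): needs 3 value(s) but depth is 2 — STACK UNDERFLOW

Answer: step 6: rot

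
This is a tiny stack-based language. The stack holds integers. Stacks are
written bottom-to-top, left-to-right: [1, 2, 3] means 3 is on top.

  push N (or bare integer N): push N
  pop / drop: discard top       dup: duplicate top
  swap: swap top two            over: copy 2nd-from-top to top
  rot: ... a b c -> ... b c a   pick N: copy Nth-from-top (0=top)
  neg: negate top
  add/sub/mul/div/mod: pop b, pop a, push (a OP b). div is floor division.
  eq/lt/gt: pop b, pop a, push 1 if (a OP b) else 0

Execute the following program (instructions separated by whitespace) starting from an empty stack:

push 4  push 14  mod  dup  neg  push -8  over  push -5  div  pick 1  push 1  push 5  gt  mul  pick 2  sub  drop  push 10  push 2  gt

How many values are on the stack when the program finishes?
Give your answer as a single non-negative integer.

After 'push 4': stack = [4] (depth 1)
After 'push 14': stack = [4, 14] (depth 2)
After 'mod': stack = [4] (depth 1)
After 'dup': stack = [4, 4] (depth 2)
After 'neg': stack = [4, -4] (depth 2)
After 'push -8': stack = [4, -4, -8] (depth 3)
After 'over': stack = [4, -4, -8, -4] (depth 4)
After 'push -5': stack = [4, -4, -8, -4, -5] (depth 5)
After 'div': stack = [4, -4, -8, 0] (depth 4)
After 'pick 1': stack = [4, -4, -8, 0, -8] (depth 5)
After 'push 1': stack = [4, -4, -8, 0, -8, 1] (depth 6)
After 'push 5': stack = [4, -4, -8, 0, -8, 1, 5] (depth 7)
After 'gt': stack = [4, -4, -8, 0, -8, 0] (depth 6)
After 'mul': stack = [4, -4, -8, 0, 0] (depth 5)
After 'pick 2': stack = [4, -4, -8, 0, 0, -8] (depth 6)
After 'sub': stack = [4, -4, -8, 0, 8] (depth 5)
After 'drop': stack = [4, -4, -8, 0] (depth 4)
After 'push 10': stack = [4, -4, -8, 0, 10] (depth 5)
After 'push 2': stack = [4, -4, -8, 0, 10, 2] (depth 6)
After 'gt': stack = [4, -4, -8, 0, 1] (depth 5)

Answer: 5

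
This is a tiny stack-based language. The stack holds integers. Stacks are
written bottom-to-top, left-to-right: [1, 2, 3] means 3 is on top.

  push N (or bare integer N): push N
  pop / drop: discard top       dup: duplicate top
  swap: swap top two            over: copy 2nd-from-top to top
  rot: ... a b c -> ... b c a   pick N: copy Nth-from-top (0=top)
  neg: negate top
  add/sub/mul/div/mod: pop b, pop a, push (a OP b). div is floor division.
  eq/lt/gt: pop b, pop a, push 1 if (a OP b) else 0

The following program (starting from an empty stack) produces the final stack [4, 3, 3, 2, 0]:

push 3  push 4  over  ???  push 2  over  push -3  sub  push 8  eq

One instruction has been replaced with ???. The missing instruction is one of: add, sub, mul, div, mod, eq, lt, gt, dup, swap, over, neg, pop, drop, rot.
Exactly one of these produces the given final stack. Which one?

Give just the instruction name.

Answer: rot

Derivation:
Stack before ???: [3, 4, 3]
Stack after ???:  [4, 3, 3]
The instruction that transforms [3, 4, 3] -> [4, 3, 3] is: rot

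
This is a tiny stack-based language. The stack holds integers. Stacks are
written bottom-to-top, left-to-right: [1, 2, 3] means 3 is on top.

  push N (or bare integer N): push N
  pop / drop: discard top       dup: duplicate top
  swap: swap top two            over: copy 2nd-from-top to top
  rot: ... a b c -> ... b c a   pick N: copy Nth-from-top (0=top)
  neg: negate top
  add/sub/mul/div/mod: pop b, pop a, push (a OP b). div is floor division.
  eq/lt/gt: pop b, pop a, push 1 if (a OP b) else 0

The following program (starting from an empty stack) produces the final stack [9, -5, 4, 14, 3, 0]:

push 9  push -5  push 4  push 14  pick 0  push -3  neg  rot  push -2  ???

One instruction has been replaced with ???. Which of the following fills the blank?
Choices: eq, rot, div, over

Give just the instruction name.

Stack before ???: [9, -5, 4, 14, 3, 14, -2]
Stack after ???:  [9, -5, 4, 14, 3, 0]
Checking each choice:
  eq: MATCH
  rot: produces [9, -5, 4, 14, 14, -2, 3]
  div: produces [9, -5, 4, 14, 3, -7]
  over: produces [9, -5, 4, 14, 3, 14, -2, 14]


Answer: eq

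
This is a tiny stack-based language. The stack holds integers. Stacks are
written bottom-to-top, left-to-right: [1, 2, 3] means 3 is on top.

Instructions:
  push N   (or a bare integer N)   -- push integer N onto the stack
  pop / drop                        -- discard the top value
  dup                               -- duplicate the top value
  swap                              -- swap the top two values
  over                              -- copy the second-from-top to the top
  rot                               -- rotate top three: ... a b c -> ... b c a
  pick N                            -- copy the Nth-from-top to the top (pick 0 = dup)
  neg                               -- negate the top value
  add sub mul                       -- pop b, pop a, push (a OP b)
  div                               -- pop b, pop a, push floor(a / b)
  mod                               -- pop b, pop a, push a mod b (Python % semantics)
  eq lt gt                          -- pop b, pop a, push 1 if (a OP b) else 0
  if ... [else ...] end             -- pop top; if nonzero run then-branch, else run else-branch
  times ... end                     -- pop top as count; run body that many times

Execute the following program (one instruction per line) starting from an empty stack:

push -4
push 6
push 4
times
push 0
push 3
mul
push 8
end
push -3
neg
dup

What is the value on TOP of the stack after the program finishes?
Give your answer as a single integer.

After 'push -4': [-4]
After 'push 6': [-4, 6]
After 'push 4': [-4, 6, 4]
After 'times': [-4, 6]
After 'push 0': [-4, 6, 0]
After 'push 3': [-4, 6, 0, 3]
After 'mul': [-4, 6, 0]
After 'push 8': [-4, 6, 0, 8]
After 'push 0': [-4, 6, 0, 8, 0]
After 'push 3': [-4, 6, 0, 8, 0, 3]
  ...
After 'push 3': [-4, 6, 0, 8, 0, 8, 0, 3]
After 'mul': [-4, 6, 0, 8, 0, 8, 0]
After 'push 8': [-4, 6, 0, 8, 0, 8, 0, 8]
After 'push 0': [-4, 6, 0, 8, 0, 8, 0, 8, 0]
After 'push 3': [-4, 6, 0, 8, 0, 8, 0, 8, 0, 3]
After 'mul': [-4, 6, 0, 8, 0, 8, 0, 8, 0]
After 'push 8': [-4, 6, 0, 8, 0, 8, 0, 8, 0, 8]
After 'push -3': [-4, 6, 0, 8, 0, 8, 0, 8, 0, 8, -3]
After 'neg': [-4, 6, 0, 8, 0, 8, 0, 8, 0, 8, 3]
After 'dup': [-4, 6, 0, 8, 0, 8, 0, 8, 0, 8, 3, 3]

Answer: 3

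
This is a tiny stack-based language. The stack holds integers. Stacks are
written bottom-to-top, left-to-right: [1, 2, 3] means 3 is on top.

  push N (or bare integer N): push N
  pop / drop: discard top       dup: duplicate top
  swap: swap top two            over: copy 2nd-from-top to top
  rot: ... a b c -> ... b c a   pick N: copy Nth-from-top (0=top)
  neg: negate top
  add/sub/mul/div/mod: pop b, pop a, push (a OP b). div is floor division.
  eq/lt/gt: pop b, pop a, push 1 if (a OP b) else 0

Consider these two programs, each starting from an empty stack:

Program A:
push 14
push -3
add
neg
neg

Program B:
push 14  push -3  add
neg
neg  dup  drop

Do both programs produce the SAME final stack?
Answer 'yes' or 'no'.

Program A trace:
  After 'push 14': [14]
  After 'push -3': [14, -3]
  After 'add': [11]
  After 'neg': [-11]
  After 'neg': [11]
Program A final stack: [11]

Program B trace:
  After 'push 14': [14]
  After 'push -3': [14, -3]
  After 'add': [11]
  After 'neg': [-11]
  After 'neg': [11]
  After 'dup': [11, 11]
  After 'drop': [11]
Program B final stack: [11]
Same: yes

Answer: yes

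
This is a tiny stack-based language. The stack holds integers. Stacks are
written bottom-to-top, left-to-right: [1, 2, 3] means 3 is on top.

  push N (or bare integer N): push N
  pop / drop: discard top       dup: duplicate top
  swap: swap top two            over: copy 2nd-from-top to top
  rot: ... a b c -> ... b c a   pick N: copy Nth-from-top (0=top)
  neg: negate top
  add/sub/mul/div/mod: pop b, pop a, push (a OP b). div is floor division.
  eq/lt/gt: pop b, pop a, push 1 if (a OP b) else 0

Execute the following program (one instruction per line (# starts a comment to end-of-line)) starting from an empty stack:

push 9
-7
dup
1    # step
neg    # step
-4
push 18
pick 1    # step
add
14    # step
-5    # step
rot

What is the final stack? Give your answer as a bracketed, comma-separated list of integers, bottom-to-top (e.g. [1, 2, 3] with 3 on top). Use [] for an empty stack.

After 'push 9': [9]
After 'push -7': [9, -7]
After 'dup': [9, -7, -7]
After 'push 1': [9, -7, -7, 1]
After 'neg': [9, -7, -7, -1]
After 'push -4': [9, -7, -7, -1, -4]
After 'push 18': [9, -7, -7, -1, -4, 18]
After 'pick 1': [9, -7, -7, -1, -4, 18, -4]
After 'add': [9, -7, -7, -1, -4, 14]
After 'push 14': [9, -7, -7, -1, -4, 14, 14]
After 'push -5': [9, -7, -7, -1, -4, 14, 14, -5]
After 'rot': [9, -7, -7, -1, -4, 14, -5, 14]

Answer: [9, -7, -7, -1, -4, 14, -5, 14]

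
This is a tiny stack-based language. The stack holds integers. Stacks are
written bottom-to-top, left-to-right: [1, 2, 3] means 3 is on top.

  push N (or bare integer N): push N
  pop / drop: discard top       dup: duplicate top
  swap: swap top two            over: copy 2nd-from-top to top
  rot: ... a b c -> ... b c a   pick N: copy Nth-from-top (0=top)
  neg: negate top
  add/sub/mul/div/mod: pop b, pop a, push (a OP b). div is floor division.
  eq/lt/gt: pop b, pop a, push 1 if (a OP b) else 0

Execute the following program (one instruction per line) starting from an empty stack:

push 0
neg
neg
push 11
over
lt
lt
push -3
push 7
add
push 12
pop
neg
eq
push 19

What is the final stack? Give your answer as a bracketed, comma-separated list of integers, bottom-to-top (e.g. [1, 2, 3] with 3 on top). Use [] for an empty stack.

Answer: [0, 19]

Derivation:
After 'push 0': [0]
After 'neg': [0]
After 'neg': [0]
After 'push 11': [0, 11]
After 'over': [0, 11, 0]
After 'lt': [0, 0]
After 'lt': [0]
After 'push -3': [0, -3]
After 'push 7': [0, -3, 7]
After 'add': [0, 4]
After 'push 12': [0, 4, 12]
After 'pop': [0, 4]
After 'neg': [0, -4]
After 'eq': [0]
After 'push 19': [0, 19]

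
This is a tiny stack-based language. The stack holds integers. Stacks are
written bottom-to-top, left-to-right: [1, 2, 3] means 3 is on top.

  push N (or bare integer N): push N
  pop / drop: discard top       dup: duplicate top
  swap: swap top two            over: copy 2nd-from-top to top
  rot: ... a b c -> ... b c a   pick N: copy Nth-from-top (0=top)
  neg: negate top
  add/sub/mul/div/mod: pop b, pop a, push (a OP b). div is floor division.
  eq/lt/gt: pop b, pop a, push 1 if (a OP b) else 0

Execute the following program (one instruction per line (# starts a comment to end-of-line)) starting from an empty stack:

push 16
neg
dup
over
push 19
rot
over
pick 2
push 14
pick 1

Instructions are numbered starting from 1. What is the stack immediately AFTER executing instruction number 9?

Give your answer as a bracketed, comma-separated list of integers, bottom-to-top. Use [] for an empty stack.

Answer: [-16, -16, 19, -16, 19, 19, 14]

Derivation:
Step 1 ('push 16'): [16]
Step 2 ('neg'): [-16]
Step 3 ('dup'): [-16, -16]
Step 4 ('over'): [-16, -16, -16]
Step 5 ('push 19'): [-16, -16, -16, 19]
Step 6 ('rot'): [-16, -16, 19, -16]
Step 7 ('over'): [-16, -16, 19, -16, 19]
Step 8 ('pick 2'): [-16, -16, 19, -16, 19, 19]
Step 9 ('push 14'): [-16, -16, 19, -16, 19, 19, 14]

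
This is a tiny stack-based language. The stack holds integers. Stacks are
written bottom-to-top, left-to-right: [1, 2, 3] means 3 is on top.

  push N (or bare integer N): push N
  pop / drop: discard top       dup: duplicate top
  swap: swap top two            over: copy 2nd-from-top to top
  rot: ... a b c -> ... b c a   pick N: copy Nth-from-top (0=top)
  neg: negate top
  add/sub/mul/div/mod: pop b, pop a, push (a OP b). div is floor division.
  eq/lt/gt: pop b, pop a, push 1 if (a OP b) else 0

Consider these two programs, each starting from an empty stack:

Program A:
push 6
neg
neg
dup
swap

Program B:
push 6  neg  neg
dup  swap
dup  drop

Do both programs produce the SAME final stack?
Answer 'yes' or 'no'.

Program A trace:
  After 'push 6': [6]
  After 'neg': [-6]
  After 'neg': [6]
  After 'dup': [6, 6]
  After 'swap': [6, 6]
Program A final stack: [6, 6]

Program B trace:
  After 'push 6': [6]
  After 'neg': [-6]
  After 'neg': [6]
  After 'dup': [6, 6]
  After 'swap': [6, 6]
  After 'dup': [6, 6, 6]
  After 'drop': [6, 6]
Program B final stack: [6, 6]
Same: yes

Answer: yes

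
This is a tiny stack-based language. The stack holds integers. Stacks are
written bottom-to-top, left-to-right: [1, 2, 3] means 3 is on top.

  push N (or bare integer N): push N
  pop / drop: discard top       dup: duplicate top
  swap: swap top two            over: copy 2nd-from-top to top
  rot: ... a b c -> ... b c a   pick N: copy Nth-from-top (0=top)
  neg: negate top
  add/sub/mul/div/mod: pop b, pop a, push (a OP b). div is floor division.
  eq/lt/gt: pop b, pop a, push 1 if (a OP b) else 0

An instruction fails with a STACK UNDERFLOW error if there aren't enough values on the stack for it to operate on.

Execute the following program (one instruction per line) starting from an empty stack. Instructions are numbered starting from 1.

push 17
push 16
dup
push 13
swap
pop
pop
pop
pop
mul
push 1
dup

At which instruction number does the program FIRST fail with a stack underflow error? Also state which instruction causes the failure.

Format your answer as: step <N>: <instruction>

Answer: step 10: mul

Derivation:
Step 1 ('push 17'): stack = [17], depth = 1
Step 2 ('push 16'): stack = [17, 16], depth = 2
Step 3 ('dup'): stack = [17, 16, 16], depth = 3
Step 4 ('push 13'): stack = [17, 16, 16, 13], depth = 4
Step 5 ('swap'): stack = [17, 16, 13, 16], depth = 4
Step 6 ('pop'): stack = [17, 16, 13], depth = 3
Step 7 ('pop'): stack = [17, 16], depth = 2
Step 8 ('pop'): stack = [17], depth = 1
Step 9 ('pop'): stack = [], depth = 0
Step 10 ('mul'): needs 2 value(s) but depth is 0 — STACK UNDERFLOW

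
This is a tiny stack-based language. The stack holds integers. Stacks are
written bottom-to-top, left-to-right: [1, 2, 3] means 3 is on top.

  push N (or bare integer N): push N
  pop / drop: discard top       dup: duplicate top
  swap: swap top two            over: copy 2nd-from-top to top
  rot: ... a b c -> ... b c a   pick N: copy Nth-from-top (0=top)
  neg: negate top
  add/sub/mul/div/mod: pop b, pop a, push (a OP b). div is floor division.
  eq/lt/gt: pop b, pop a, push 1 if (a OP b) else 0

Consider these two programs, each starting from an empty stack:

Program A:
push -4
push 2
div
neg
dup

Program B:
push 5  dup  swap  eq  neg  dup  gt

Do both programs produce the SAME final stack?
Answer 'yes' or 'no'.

Program A trace:
  After 'push -4': [-4]
  After 'push 2': [-4, 2]
  After 'div': [-2]
  After 'neg': [2]
  After 'dup': [2, 2]
Program A final stack: [2, 2]

Program B trace:
  After 'push 5': [5]
  After 'dup': [5, 5]
  After 'swap': [5, 5]
  After 'eq': [1]
  After 'neg': [-1]
  After 'dup': [-1, -1]
  After 'gt': [0]
Program B final stack: [0]
Same: no

Answer: no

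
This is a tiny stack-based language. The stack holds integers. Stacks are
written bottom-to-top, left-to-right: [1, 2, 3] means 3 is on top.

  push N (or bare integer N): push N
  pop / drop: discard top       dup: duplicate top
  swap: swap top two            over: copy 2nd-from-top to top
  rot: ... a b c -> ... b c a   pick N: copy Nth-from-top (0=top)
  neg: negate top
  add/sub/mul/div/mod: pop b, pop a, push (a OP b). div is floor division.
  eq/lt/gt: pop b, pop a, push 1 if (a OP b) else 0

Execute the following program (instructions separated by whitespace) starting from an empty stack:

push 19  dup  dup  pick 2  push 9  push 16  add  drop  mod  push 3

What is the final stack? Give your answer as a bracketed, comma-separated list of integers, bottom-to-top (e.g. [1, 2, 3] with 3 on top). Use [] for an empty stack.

Answer: [19, 19, 0, 3]

Derivation:
After 'push 19': [19]
After 'dup': [19, 19]
After 'dup': [19, 19, 19]
After 'pick 2': [19, 19, 19, 19]
After 'push 9': [19, 19, 19, 19, 9]
After 'push 16': [19, 19, 19, 19, 9, 16]
After 'add': [19, 19, 19, 19, 25]
After 'drop': [19, 19, 19, 19]
After 'mod': [19, 19, 0]
After 'push 3': [19, 19, 0, 3]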